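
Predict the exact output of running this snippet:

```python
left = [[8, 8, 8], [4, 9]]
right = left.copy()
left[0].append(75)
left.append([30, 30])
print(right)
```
[[8, 8, 8, 75], [4, 9]]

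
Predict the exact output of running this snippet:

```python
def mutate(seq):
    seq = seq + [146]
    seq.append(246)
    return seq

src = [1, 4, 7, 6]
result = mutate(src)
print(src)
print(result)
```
[1, 4, 7, 6]
[1, 4, 7, 6, 146, 246]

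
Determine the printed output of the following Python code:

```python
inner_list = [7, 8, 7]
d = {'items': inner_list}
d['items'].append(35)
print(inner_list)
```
[7, 8, 7, 35]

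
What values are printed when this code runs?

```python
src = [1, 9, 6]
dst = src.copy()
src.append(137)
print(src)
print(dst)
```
[1, 9, 6, 137]
[1, 9, 6]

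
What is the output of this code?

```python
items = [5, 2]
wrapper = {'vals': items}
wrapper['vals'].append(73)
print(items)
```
[5, 2, 73]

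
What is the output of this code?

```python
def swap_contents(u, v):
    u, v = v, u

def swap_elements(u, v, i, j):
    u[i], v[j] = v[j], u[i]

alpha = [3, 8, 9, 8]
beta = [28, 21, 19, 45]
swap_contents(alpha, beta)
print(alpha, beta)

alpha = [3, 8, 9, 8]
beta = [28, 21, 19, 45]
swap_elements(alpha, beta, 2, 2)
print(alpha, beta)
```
[3, 8, 9, 8] [28, 21, 19, 45]
[3, 8, 19, 8] [28, 21, 9, 45]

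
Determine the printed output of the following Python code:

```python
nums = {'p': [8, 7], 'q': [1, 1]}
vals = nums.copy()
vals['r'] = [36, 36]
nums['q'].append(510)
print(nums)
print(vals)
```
{'p': [8, 7], 'q': [1, 1, 510]}
{'p': [8, 7], 'q': [1, 1, 510], 'r': [36, 36]}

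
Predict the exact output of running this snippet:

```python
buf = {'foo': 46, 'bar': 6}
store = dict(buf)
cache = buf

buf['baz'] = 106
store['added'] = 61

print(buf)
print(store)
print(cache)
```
{'foo': 46, 'bar': 6, 'baz': 106}
{'foo': 46, 'bar': 6, 'added': 61}
{'foo': 46, 'bar': 6, 'baz': 106}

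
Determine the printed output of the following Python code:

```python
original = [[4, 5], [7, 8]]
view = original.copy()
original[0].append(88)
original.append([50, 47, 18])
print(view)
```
[[4, 5, 88], [7, 8]]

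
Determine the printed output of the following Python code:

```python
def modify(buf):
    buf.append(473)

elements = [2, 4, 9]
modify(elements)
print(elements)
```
[2, 4, 9, 473]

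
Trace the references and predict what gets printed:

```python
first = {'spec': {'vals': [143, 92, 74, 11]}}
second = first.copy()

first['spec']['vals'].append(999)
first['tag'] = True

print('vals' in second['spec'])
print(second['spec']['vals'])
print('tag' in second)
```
True
[143, 92, 74, 11, 999]
False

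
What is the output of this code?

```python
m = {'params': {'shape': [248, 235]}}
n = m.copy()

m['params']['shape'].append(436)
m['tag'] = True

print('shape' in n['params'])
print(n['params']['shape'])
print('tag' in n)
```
True
[248, 235, 436]
False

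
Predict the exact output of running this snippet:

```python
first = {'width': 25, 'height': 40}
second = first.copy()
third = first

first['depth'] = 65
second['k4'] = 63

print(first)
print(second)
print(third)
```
{'width': 25, 'height': 40, 'depth': 65}
{'width': 25, 'height': 40, 'k4': 63}
{'width': 25, 'height': 40, 'depth': 65}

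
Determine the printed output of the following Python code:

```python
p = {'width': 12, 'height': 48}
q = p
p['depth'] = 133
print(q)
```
{'width': 12, 'height': 48, 'depth': 133}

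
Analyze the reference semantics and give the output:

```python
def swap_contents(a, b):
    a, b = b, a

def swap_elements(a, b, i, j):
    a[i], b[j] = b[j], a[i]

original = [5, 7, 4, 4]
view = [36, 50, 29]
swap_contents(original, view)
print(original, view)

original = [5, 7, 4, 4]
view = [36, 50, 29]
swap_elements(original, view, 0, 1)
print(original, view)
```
[5, 7, 4, 4] [36, 50, 29]
[50, 7, 4, 4] [36, 5, 29]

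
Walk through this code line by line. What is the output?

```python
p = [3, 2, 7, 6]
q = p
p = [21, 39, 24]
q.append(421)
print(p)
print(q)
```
[21, 39, 24]
[3, 2, 7, 6, 421]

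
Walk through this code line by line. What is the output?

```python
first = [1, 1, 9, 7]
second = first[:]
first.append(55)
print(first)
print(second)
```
[1, 1, 9, 7, 55]
[1, 1, 9, 7]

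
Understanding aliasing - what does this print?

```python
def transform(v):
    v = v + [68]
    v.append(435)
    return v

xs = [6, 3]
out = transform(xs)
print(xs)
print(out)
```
[6, 3]
[6, 3, 68, 435]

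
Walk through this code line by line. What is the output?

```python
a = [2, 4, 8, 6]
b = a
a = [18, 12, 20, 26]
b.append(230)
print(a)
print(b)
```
[18, 12, 20, 26]
[2, 4, 8, 6, 230]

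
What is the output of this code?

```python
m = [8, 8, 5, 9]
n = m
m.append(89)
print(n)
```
[8, 8, 5, 9, 89]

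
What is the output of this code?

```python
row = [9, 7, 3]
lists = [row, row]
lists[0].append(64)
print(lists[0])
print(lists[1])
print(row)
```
[9, 7, 3, 64]
[9, 7, 3, 64]
[9, 7, 3, 64]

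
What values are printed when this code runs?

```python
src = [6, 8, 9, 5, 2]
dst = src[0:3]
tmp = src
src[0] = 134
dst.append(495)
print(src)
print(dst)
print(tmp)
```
[134, 8, 9, 5, 2]
[6, 8, 9, 495]
[134, 8, 9, 5, 2]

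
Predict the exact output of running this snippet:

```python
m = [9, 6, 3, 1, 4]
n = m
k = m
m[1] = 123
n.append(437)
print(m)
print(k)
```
[9, 123, 3, 1, 4, 437]
[9, 123, 3, 1, 4, 437]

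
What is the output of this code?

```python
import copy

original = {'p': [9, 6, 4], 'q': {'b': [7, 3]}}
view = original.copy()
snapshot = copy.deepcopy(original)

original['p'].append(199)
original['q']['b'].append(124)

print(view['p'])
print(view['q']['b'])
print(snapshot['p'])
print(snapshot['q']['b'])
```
[9, 6, 4, 199]
[7, 3, 124]
[9, 6, 4]
[7, 3]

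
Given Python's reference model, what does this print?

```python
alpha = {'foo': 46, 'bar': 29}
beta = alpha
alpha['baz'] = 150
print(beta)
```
{'foo': 46, 'bar': 29, 'baz': 150}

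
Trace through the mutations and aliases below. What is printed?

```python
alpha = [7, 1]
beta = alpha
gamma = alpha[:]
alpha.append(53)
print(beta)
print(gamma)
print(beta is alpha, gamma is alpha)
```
[7, 1, 53]
[7, 1]
True False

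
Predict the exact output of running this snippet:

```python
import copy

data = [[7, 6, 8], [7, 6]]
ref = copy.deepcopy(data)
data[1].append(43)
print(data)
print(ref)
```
[[7, 6, 8], [7, 6, 43]]
[[7, 6, 8], [7, 6]]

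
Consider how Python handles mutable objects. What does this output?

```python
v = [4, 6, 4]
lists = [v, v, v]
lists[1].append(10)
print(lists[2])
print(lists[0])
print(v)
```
[4, 6, 4, 10]
[4, 6, 4, 10]
[4, 6, 4, 10]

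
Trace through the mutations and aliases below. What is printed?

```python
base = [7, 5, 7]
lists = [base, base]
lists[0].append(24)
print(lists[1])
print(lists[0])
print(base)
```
[7, 5, 7, 24]
[7, 5, 7, 24]
[7, 5, 7, 24]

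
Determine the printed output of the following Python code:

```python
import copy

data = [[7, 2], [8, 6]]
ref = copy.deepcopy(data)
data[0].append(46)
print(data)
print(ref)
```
[[7, 2, 46], [8, 6]]
[[7, 2], [8, 6]]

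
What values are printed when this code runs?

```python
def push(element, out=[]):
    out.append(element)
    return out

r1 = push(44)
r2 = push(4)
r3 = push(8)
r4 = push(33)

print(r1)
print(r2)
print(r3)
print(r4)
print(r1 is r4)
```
[44, 4, 8, 33]
[44, 4, 8, 33]
[44, 4, 8, 33]
[44, 4, 8, 33]
True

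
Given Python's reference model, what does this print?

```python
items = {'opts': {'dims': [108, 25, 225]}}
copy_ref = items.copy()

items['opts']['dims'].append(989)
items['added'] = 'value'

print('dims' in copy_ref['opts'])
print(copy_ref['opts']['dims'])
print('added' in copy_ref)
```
True
[108, 25, 225, 989]
False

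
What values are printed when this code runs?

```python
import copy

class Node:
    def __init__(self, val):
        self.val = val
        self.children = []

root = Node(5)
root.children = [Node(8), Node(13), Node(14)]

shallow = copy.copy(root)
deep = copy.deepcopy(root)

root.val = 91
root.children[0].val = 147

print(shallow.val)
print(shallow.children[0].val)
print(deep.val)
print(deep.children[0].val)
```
5
147
5
8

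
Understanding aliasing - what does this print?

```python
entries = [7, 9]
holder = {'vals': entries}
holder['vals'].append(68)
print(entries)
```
[7, 9, 68]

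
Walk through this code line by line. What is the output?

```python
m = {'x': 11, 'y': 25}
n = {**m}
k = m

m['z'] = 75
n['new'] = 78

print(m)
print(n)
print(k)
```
{'x': 11, 'y': 25, 'z': 75}
{'x': 11, 'y': 25, 'new': 78}
{'x': 11, 'y': 25, 'z': 75}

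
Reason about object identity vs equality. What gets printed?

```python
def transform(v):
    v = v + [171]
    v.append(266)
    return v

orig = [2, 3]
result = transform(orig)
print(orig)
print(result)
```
[2, 3]
[2, 3, 171, 266]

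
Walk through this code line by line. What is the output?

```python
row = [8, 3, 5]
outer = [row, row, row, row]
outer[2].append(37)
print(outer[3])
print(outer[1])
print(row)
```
[8, 3, 5, 37]
[8, 3, 5, 37]
[8, 3, 5, 37]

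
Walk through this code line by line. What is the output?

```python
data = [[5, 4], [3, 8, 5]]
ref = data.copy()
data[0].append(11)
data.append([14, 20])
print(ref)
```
[[5, 4, 11], [3, 8, 5]]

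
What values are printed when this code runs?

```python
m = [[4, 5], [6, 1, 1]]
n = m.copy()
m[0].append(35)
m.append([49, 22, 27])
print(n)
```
[[4, 5, 35], [6, 1, 1]]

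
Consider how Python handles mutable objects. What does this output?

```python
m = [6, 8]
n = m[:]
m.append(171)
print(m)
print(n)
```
[6, 8, 171]
[6, 8]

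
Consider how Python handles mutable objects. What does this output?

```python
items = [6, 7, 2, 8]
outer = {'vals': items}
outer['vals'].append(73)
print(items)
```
[6, 7, 2, 8, 73]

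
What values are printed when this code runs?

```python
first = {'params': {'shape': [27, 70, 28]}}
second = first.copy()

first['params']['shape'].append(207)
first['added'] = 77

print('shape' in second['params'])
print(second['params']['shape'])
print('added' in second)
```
True
[27, 70, 28, 207]
False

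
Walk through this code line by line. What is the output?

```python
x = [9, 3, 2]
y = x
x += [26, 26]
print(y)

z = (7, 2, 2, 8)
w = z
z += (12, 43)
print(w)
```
[9, 3, 2, 26, 26]
(7, 2, 2, 8)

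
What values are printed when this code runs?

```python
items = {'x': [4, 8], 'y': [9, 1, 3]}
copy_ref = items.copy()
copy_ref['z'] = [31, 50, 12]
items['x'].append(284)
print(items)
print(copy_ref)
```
{'x': [4, 8, 284], 'y': [9, 1, 3]}
{'x': [4, 8, 284], 'y': [9, 1, 3], 'z': [31, 50, 12]}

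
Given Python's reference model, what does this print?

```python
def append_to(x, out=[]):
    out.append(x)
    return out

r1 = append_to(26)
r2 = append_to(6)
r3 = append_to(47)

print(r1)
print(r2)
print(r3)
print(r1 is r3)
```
[26, 6, 47]
[26, 6, 47]
[26, 6, 47]
True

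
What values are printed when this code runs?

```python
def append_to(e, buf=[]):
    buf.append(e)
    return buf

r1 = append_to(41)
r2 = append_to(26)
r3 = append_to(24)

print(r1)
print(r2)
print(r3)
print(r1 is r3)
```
[41, 26, 24]
[41, 26, 24]
[41, 26, 24]
True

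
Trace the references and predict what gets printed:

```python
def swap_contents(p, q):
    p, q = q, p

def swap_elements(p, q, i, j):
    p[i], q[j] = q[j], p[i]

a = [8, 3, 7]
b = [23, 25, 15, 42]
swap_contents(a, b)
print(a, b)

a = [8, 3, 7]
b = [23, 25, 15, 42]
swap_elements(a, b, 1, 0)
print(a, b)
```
[8, 3, 7] [23, 25, 15, 42]
[8, 23, 7] [3, 25, 15, 42]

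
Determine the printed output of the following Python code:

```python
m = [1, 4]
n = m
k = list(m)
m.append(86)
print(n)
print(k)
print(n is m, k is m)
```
[1, 4, 86]
[1, 4]
True False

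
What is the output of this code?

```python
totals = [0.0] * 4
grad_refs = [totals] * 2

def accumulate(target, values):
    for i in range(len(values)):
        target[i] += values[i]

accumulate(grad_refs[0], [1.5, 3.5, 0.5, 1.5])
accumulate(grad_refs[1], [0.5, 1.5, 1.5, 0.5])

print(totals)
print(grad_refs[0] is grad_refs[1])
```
[2.0, 5.0, 2.0, 2.0]
True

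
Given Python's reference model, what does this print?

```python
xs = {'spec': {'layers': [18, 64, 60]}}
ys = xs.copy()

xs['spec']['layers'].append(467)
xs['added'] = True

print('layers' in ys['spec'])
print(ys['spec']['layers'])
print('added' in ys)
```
True
[18, 64, 60, 467]
False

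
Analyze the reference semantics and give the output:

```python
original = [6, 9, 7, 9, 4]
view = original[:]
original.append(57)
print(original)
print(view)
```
[6, 9, 7, 9, 4, 57]
[6, 9, 7, 9, 4]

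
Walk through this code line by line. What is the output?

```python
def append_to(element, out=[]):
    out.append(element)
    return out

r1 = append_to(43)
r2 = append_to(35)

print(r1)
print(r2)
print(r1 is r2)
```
[43, 35]
[43, 35]
True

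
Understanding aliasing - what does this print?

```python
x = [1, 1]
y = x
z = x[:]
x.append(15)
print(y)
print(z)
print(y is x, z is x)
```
[1, 1, 15]
[1, 1]
True False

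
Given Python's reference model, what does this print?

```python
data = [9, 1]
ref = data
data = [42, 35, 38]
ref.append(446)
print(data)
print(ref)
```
[42, 35, 38]
[9, 1, 446]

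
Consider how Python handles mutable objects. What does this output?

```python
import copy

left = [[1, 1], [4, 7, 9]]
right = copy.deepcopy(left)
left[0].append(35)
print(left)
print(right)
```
[[1, 1, 35], [4, 7, 9]]
[[1, 1], [4, 7, 9]]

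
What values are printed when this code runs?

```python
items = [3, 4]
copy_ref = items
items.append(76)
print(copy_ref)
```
[3, 4, 76]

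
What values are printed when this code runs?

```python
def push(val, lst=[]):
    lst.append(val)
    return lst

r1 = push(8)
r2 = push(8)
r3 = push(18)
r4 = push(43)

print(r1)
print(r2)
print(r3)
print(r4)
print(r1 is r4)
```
[8, 8, 18, 43]
[8, 8, 18, 43]
[8, 8, 18, 43]
[8, 8, 18, 43]
True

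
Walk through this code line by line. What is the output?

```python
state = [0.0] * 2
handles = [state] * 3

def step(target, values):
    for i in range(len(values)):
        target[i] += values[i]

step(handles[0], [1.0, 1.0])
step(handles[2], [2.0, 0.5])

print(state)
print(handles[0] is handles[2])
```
[3.0, 1.5]
True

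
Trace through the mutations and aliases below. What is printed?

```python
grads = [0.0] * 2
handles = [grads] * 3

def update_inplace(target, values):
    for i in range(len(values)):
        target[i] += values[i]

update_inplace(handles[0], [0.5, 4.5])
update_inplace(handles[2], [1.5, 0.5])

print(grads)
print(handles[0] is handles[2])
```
[2.0, 5.0]
True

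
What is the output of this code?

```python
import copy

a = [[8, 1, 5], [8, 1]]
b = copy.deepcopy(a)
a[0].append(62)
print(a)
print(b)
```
[[8, 1, 5, 62], [8, 1]]
[[8, 1, 5], [8, 1]]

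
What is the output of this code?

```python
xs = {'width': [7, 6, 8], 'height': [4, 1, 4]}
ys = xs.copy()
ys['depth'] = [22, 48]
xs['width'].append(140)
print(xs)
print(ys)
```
{'width': [7, 6, 8, 140], 'height': [4, 1, 4]}
{'width': [7, 6, 8, 140], 'height': [4, 1, 4], 'depth': [22, 48]}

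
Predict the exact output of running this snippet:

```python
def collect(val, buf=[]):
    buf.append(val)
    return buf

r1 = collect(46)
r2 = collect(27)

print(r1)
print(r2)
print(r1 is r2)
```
[46, 27]
[46, 27]
True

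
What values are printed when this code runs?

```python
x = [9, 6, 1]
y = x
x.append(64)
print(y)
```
[9, 6, 1, 64]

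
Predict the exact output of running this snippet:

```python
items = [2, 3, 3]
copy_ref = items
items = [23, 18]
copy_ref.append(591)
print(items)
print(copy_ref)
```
[23, 18]
[2, 3, 3, 591]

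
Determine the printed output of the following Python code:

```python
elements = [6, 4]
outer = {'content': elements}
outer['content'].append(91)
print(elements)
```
[6, 4, 91]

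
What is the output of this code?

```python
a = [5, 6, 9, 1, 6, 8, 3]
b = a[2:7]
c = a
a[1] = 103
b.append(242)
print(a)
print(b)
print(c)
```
[5, 103, 9, 1, 6, 8, 3]
[9, 1, 6, 8, 3, 242]
[5, 103, 9, 1, 6, 8, 3]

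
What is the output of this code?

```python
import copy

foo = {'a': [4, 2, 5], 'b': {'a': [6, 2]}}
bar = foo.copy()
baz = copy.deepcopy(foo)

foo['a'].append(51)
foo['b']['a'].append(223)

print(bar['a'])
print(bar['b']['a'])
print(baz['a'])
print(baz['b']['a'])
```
[4, 2, 5, 51]
[6, 2, 223]
[4, 2, 5]
[6, 2]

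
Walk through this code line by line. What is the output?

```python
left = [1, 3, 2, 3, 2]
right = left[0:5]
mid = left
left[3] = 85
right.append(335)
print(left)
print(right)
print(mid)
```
[1, 3, 2, 85, 2]
[1, 3, 2, 3, 2, 335]
[1, 3, 2, 85, 2]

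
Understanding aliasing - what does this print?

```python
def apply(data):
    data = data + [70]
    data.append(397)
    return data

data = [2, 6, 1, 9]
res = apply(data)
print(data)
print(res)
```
[2, 6, 1, 9]
[2, 6, 1, 9, 70, 397]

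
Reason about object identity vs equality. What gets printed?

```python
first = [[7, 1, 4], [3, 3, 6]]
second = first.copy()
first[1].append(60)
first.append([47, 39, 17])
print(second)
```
[[7, 1, 4], [3, 3, 6, 60]]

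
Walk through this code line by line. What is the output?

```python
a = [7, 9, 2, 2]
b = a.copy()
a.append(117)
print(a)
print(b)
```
[7, 9, 2, 2, 117]
[7, 9, 2, 2]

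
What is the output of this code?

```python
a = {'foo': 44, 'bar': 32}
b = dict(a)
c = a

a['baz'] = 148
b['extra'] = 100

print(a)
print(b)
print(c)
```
{'foo': 44, 'bar': 32, 'baz': 148}
{'foo': 44, 'bar': 32, 'extra': 100}
{'foo': 44, 'bar': 32, 'baz': 148}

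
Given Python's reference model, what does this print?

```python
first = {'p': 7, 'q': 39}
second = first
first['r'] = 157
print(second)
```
{'p': 7, 'q': 39, 'r': 157}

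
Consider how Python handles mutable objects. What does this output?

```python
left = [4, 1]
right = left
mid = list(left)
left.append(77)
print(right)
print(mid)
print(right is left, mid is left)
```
[4, 1, 77]
[4, 1]
True False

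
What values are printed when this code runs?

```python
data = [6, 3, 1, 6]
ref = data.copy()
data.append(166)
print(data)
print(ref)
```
[6, 3, 1, 6, 166]
[6, 3, 1, 6]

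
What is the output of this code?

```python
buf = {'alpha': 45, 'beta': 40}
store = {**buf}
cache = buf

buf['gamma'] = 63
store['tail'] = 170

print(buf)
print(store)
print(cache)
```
{'alpha': 45, 'beta': 40, 'gamma': 63}
{'alpha': 45, 'beta': 40, 'tail': 170}
{'alpha': 45, 'beta': 40, 'gamma': 63}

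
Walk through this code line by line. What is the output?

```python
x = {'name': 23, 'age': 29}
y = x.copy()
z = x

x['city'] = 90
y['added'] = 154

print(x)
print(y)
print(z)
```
{'name': 23, 'age': 29, 'city': 90}
{'name': 23, 'age': 29, 'added': 154}
{'name': 23, 'age': 29, 'city': 90}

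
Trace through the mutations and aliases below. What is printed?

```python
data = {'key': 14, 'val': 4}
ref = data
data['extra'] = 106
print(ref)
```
{'key': 14, 'val': 4, 'extra': 106}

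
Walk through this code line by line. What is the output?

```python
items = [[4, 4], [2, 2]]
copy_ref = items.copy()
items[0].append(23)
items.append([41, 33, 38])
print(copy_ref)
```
[[4, 4, 23], [2, 2]]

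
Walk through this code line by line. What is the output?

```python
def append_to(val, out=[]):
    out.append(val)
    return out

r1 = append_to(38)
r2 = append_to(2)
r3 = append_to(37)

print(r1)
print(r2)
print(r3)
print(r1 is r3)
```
[38, 2, 37]
[38, 2, 37]
[38, 2, 37]
True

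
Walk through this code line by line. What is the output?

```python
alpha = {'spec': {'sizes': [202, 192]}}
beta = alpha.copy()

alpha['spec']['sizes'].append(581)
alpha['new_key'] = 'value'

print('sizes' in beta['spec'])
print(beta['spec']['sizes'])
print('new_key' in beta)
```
True
[202, 192, 581]
False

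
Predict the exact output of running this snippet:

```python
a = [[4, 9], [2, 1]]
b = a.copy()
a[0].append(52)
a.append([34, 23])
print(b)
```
[[4, 9, 52], [2, 1]]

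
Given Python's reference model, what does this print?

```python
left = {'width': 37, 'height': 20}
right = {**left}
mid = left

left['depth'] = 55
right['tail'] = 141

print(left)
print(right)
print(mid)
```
{'width': 37, 'height': 20, 'depth': 55}
{'width': 37, 'height': 20, 'tail': 141}
{'width': 37, 'height': 20, 'depth': 55}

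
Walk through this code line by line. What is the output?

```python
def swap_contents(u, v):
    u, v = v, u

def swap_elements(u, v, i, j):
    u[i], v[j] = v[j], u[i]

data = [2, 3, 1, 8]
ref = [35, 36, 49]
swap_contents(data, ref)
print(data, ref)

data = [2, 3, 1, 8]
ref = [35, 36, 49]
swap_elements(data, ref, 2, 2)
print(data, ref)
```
[2, 3, 1, 8] [35, 36, 49]
[2, 3, 49, 8] [35, 36, 1]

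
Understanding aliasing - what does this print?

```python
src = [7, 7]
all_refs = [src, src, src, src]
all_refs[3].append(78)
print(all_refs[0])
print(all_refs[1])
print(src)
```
[7, 7, 78]
[7, 7, 78]
[7, 7, 78]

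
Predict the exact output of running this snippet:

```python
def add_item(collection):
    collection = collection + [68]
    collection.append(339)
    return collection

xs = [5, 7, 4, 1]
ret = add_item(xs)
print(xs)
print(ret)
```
[5, 7, 4, 1]
[5, 7, 4, 1, 68, 339]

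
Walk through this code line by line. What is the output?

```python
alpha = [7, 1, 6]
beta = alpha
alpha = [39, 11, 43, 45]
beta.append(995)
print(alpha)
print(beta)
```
[39, 11, 43, 45]
[7, 1, 6, 995]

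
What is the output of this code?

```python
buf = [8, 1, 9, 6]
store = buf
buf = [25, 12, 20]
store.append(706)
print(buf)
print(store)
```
[25, 12, 20]
[8, 1, 9, 6, 706]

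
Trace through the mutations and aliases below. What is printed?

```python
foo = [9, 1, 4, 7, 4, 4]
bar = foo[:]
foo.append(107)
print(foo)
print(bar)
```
[9, 1, 4, 7, 4, 4, 107]
[9, 1, 4, 7, 4, 4]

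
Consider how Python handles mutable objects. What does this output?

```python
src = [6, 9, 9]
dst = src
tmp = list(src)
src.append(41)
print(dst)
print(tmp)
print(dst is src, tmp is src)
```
[6, 9, 9, 41]
[6, 9, 9]
True False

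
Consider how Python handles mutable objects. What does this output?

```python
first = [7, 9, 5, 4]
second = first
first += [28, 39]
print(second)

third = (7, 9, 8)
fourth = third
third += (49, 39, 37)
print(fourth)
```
[7, 9, 5, 4, 28, 39]
(7, 9, 8)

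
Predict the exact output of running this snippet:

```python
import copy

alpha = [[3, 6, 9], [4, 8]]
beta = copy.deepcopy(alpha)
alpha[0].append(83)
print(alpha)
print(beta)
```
[[3, 6, 9, 83], [4, 8]]
[[3, 6, 9], [4, 8]]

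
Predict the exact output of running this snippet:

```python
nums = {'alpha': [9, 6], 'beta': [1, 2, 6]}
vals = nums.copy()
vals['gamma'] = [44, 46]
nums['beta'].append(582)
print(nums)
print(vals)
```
{'alpha': [9, 6], 'beta': [1, 2, 6, 582]}
{'alpha': [9, 6], 'beta': [1, 2, 6, 582], 'gamma': [44, 46]}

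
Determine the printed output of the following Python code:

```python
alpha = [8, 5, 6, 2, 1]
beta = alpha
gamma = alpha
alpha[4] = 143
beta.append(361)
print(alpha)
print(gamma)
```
[8, 5, 6, 2, 143, 361]
[8, 5, 6, 2, 143, 361]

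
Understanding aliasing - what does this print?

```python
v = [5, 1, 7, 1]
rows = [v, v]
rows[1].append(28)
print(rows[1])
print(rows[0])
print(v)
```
[5, 1, 7, 1, 28]
[5, 1, 7, 1, 28]
[5, 1, 7, 1, 28]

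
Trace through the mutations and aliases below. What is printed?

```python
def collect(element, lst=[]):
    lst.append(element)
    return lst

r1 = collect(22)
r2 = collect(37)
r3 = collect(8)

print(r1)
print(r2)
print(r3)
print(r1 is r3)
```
[22, 37, 8]
[22, 37, 8]
[22, 37, 8]
True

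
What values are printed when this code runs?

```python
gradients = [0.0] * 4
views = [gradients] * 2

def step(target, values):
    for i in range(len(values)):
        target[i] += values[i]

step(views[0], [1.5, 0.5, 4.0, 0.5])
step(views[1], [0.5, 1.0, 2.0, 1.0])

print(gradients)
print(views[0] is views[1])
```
[2.0, 1.5, 6.0, 1.5]
True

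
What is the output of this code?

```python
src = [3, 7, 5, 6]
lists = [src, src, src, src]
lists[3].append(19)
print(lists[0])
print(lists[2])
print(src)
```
[3, 7, 5, 6, 19]
[3, 7, 5, 6, 19]
[3, 7, 5, 6, 19]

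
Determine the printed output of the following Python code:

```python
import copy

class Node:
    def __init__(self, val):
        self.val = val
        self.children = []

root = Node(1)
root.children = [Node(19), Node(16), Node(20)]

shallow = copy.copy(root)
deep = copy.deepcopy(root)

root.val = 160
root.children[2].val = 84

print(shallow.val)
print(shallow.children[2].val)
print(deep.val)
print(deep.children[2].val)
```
1
84
1
20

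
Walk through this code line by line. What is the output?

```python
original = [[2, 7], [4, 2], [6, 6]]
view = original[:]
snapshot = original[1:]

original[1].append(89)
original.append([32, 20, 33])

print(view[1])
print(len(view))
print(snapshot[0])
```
[4, 2, 89]
3
[4, 2, 89]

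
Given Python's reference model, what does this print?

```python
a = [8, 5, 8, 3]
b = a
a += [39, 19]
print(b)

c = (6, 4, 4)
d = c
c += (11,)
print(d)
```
[8, 5, 8, 3, 39, 19]
(6, 4, 4)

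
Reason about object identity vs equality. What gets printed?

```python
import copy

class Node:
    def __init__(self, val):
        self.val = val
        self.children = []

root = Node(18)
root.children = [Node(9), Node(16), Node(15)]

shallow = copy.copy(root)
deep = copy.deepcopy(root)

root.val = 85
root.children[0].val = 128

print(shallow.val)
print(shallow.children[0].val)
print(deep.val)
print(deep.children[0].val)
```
18
128
18
9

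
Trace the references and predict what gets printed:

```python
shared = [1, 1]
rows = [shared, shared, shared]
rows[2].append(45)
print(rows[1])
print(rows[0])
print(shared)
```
[1, 1, 45]
[1, 1, 45]
[1, 1, 45]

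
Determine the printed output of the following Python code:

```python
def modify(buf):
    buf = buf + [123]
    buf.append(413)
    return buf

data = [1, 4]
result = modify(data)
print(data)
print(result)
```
[1, 4]
[1, 4, 123, 413]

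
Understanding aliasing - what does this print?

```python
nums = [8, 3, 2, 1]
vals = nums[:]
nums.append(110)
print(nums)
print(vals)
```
[8, 3, 2, 1, 110]
[8, 3, 2, 1]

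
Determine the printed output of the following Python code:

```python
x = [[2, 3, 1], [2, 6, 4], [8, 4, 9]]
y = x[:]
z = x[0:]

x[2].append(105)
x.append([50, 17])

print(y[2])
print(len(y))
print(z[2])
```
[8, 4, 9, 105]
3
[8, 4, 9, 105]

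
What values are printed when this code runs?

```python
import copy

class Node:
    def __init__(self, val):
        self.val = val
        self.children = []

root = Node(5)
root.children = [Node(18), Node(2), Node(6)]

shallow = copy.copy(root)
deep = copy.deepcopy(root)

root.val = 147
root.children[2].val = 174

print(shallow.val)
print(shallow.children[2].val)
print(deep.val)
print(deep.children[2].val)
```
5
174
5
6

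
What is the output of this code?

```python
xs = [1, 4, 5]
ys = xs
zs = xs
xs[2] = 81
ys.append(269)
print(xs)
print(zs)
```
[1, 4, 81, 269]
[1, 4, 81, 269]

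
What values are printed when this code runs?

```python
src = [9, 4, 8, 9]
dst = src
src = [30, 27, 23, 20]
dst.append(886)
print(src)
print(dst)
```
[30, 27, 23, 20]
[9, 4, 8, 9, 886]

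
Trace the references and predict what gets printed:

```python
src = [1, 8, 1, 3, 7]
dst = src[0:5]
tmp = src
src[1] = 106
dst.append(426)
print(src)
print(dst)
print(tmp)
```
[1, 106, 1, 3, 7]
[1, 8, 1, 3, 7, 426]
[1, 106, 1, 3, 7]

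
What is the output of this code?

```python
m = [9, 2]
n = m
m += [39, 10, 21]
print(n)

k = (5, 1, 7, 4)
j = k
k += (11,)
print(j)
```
[9, 2, 39, 10, 21]
(5, 1, 7, 4)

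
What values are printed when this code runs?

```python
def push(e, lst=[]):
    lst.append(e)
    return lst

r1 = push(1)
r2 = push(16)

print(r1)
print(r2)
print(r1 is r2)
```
[1, 16]
[1, 16]
True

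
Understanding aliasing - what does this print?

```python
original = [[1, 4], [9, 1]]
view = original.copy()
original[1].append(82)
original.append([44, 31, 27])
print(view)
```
[[1, 4], [9, 1, 82]]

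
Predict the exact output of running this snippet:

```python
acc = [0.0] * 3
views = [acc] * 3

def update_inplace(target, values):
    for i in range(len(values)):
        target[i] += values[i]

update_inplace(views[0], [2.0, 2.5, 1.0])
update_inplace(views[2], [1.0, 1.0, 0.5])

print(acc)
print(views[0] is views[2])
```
[3.0, 3.5, 1.5]
True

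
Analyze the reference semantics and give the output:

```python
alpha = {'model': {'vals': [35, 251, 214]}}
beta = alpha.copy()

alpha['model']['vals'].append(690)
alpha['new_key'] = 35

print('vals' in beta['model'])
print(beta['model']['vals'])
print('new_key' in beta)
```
True
[35, 251, 214, 690]
False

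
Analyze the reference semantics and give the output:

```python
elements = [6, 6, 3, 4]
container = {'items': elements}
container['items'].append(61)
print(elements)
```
[6, 6, 3, 4, 61]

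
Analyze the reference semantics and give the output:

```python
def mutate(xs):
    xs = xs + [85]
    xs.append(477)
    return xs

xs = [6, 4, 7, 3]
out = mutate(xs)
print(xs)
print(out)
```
[6, 4, 7, 3]
[6, 4, 7, 3, 85, 477]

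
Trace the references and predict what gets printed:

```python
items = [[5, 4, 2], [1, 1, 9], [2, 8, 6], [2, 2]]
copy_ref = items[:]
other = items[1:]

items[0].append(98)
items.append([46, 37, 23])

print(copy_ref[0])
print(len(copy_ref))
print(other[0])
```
[5, 4, 2, 98]
4
[1, 1, 9]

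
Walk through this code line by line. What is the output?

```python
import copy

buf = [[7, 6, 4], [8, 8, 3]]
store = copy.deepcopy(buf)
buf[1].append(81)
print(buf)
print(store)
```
[[7, 6, 4], [8, 8, 3, 81]]
[[7, 6, 4], [8, 8, 3]]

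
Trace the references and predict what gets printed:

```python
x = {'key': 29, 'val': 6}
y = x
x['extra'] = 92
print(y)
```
{'key': 29, 'val': 6, 'extra': 92}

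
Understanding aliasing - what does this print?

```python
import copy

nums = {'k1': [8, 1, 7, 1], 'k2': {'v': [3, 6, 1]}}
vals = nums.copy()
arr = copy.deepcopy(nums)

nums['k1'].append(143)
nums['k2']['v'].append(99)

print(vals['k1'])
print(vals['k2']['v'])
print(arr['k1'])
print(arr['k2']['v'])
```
[8, 1, 7, 1, 143]
[3, 6, 1, 99]
[8, 1, 7, 1]
[3, 6, 1]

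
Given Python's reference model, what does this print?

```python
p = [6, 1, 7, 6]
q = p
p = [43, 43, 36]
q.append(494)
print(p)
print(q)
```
[43, 43, 36]
[6, 1, 7, 6, 494]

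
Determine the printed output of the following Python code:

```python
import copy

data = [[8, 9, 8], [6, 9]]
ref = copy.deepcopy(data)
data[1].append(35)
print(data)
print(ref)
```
[[8, 9, 8], [6, 9, 35]]
[[8, 9, 8], [6, 9]]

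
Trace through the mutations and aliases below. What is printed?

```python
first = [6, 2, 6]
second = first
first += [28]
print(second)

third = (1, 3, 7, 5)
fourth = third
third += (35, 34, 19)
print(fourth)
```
[6, 2, 6, 28]
(1, 3, 7, 5)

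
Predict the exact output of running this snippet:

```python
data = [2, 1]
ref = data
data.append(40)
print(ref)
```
[2, 1, 40]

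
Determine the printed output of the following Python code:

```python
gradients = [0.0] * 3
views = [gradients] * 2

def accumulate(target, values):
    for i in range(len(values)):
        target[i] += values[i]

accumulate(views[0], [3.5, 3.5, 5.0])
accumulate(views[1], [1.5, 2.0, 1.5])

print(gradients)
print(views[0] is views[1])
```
[5.0, 5.5, 6.5]
True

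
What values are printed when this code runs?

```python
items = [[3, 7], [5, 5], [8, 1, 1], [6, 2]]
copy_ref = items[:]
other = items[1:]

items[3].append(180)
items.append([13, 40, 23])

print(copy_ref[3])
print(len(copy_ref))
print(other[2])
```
[6, 2, 180]
4
[6, 2, 180]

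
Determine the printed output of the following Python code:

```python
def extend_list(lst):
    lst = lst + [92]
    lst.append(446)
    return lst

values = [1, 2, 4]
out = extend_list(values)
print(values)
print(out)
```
[1, 2, 4]
[1, 2, 4, 92, 446]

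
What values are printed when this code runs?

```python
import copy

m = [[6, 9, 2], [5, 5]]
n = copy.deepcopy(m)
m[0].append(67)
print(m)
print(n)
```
[[6, 9, 2, 67], [5, 5]]
[[6, 9, 2], [5, 5]]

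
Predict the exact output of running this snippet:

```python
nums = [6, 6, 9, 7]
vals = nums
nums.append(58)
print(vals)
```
[6, 6, 9, 7, 58]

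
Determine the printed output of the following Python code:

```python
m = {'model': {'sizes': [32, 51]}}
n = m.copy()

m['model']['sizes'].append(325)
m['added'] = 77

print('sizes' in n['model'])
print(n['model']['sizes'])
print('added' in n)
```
True
[32, 51, 325]
False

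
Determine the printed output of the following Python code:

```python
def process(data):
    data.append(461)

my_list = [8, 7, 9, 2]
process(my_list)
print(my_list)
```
[8, 7, 9, 2, 461]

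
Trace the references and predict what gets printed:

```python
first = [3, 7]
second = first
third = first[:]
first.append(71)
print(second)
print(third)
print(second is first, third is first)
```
[3, 7, 71]
[3, 7]
True False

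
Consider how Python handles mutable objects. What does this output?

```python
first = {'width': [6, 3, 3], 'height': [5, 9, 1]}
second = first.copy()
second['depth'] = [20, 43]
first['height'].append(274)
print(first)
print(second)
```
{'width': [6, 3, 3], 'height': [5, 9, 1, 274]}
{'width': [6, 3, 3], 'height': [5, 9, 1, 274], 'depth': [20, 43]}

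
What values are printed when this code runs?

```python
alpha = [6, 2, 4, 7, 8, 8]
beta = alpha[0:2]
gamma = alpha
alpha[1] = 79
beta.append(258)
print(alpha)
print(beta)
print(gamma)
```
[6, 79, 4, 7, 8, 8]
[6, 2, 258]
[6, 79, 4, 7, 8, 8]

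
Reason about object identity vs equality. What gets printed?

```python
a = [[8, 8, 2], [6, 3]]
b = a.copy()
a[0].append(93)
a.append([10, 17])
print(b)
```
[[8, 8, 2, 93], [6, 3]]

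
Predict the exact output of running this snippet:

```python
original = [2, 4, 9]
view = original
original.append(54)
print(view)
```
[2, 4, 9, 54]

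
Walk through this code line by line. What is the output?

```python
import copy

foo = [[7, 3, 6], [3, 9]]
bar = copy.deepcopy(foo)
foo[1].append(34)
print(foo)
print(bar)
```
[[7, 3, 6], [3, 9, 34]]
[[7, 3, 6], [3, 9]]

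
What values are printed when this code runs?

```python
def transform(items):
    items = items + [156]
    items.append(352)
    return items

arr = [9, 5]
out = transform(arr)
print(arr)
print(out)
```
[9, 5]
[9, 5, 156, 352]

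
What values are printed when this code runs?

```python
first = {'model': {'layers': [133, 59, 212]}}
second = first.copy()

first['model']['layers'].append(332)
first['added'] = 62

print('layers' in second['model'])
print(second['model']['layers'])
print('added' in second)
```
True
[133, 59, 212, 332]
False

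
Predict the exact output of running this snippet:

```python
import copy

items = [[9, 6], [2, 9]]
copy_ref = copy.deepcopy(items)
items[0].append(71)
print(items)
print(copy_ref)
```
[[9, 6, 71], [2, 9]]
[[9, 6], [2, 9]]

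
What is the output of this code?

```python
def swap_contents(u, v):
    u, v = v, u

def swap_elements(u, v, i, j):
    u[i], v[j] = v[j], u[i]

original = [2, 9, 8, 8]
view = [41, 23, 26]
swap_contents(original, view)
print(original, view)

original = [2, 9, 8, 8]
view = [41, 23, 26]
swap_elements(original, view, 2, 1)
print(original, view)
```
[2, 9, 8, 8] [41, 23, 26]
[2, 9, 23, 8] [41, 8, 26]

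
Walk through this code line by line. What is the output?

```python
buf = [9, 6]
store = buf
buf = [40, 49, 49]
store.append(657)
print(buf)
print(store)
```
[40, 49, 49]
[9, 6, 657]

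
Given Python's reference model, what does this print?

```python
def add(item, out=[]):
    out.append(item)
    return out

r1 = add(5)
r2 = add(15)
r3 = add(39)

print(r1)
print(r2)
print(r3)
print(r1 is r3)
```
[5, 15, 39]
[5, 15, 39]
[5, 15, 39]
True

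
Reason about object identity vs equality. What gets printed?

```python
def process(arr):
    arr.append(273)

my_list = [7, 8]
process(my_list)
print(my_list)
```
[7, 8, 273]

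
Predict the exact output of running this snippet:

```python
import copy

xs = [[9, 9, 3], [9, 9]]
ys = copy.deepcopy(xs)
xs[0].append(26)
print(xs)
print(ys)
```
[[9, 9, 3, 26], [9, 9]]
[[9, 9, 3], [9, 9]]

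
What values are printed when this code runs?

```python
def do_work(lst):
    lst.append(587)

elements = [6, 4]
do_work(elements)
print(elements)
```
[6, 4, 587]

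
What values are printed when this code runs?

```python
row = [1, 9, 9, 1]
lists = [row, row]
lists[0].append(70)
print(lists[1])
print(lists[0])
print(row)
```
[1, 9, 9, 1, 70]
[1, 9, 9, 1, 70]
[1, 9, 9, 1, 70]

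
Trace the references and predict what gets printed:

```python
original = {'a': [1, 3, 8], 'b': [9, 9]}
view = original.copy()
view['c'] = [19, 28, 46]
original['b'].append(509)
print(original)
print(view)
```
{'a': [1, 3, 8], 'b': [9, 9, 509]}
{'a': [1, 3, 8], 'b': [9, 9, 509], 'c': [19, 28, 46]}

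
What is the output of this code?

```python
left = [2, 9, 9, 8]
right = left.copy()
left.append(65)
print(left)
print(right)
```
[2, 9, 9, 8, 65]
[2, 9, 9, 8]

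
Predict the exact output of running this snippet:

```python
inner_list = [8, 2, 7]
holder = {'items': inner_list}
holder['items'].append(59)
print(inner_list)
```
[8, 2, 7, 59]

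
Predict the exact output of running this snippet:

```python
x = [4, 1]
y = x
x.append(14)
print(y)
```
[4, 1, 14]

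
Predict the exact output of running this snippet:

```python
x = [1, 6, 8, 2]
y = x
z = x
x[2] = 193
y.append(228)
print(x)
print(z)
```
[1, 6, 193, 2, 228]
[1, 6, 193, 2, 228]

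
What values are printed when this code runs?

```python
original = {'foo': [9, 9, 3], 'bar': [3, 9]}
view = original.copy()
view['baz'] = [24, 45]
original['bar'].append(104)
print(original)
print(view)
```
{'foo': [9, 9, 3], 'bar': [3, 9, 104]}
{'foo': [9, 9, 3], 'bar': [3, 9, 104], 'baz': [24, 45]}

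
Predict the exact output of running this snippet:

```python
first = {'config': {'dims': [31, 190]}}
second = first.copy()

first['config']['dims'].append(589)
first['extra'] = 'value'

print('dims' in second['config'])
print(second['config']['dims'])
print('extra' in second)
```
True
[31, 190, 589]
False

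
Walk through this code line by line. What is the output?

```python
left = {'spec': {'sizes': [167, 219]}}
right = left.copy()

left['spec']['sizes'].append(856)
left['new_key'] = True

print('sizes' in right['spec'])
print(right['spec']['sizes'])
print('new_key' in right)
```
True
[167, 219, 856]
False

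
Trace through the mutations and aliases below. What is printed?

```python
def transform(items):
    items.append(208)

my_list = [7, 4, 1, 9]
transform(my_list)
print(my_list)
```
[7, 4, 1, 9, 208]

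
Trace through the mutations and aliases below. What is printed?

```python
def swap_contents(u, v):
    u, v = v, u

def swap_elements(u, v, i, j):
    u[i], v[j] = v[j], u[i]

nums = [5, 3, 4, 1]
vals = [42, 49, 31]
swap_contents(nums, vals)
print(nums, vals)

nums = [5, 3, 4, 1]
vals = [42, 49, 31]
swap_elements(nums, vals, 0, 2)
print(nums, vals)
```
[5, 3, 4, 1] [42, 49, 31]
[31, 3, 4, 1] [42, 49, 5]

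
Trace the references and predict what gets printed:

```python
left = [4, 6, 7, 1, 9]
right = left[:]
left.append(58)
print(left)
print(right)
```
[4, 6, 7, 1, 9, 58]
[4, 6, 7, 1, 9]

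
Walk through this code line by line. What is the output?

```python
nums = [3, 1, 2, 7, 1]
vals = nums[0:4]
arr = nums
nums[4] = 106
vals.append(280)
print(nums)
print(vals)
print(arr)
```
[3, 1, 2, 7, 106]
[3, 1, 2, 7, 280]
[3, 1, 2, 7, 106]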